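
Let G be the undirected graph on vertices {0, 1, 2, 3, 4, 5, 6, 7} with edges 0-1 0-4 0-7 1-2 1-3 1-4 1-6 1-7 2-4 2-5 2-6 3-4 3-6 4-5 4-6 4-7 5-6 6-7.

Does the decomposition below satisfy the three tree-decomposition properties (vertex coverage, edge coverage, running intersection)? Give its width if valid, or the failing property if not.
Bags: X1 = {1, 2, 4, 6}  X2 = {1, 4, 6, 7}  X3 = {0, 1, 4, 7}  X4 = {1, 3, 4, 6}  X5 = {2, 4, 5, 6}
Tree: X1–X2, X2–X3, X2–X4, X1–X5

Yes; width 3.

Vertex coverage: the bags together contain {0, 1, 2, 3, 4, 5, 6, 7}, the full vertex set. Edge coverage: each edge of G has both endpoints in at least one bag. Running intersection: for every vertex, the bags containing it form a connected subtree. All three properties hold, so this is a valid tree decomposition of width max|bag| − 1 = 3, and hence tw(G) ≤ 3.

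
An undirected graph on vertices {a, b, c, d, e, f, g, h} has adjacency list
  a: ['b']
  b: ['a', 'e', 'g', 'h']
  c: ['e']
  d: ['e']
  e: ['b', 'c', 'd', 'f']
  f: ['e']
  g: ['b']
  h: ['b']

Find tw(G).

1

A width-1 tree decomposition is:
Bags: B1 = {b, g}  B2 = {b, e}  B3 = {a, b}  B4 = {d, e}  B5 = {c, e}  B6 = {e, f}  B7 = {b, h}
Tree: B1–B2, B2–B3, B2–B4, B4–B5, B5–B6, B1–B7
Every bag has size at most 2, so the width is 2 − 1 = 1 and tw(G) ≤ 1. Any graph with an edge has treewidth ≥ 1, and G has the edge g–b. Therefore the treewidth is 1.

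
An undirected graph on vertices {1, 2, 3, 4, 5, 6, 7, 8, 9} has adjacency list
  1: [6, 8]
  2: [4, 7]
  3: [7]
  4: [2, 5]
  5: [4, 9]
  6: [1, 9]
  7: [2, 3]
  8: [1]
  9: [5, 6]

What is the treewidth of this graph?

1

A width-1 tree decomposition is:
Bags: B1 = {1, 8}  B2 = {1, 6}  B3 = {6, 9}  B4 = {5, 9}  B5 = {4, 5}  B6 = {2, 4}  B7 = {2, 7}  B8 = {3, 7}
Tree: B1–B2, B2–B3, B3–B4, B4–B5, B5–B6, B6–B7, B7–B8
The largest bag has 2 vertices, giving width 1; this decomposition certifies tw(G) ≤ 1. Since G has at least one edge (e.g. 8–1), it is not an edgeless graph, so tw(G) ≥ 1. Therefore the treewidth is 1.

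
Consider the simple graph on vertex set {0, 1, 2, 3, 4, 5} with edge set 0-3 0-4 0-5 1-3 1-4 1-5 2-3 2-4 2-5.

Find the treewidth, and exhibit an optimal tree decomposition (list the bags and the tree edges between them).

Treewidth 3.
One such decomposition:
Bags: B1 = {1, 3, 4, 5}  B2 = {0, 3, 4, 5}  B3 = {2, 3, 4, 5}
Tree: B1–B2, B2–B3

The largest bag has 4 vertices, giving width 3; this decomposition certifies tw(G) ≤ 3. For the lower bound: the 4 vertex sets {1,3}, {0,4}, {5}, {2} are disjoint, each induces a connected subgraph, and every pair is joined by at least one edge of G. Contracting each set to a single vertex therefore yields K_{4} as a minor, and since treewidth is minor-monotone, tw(G) ≥ tw(K_{4}) = 3. Therefore the treewidth is 3.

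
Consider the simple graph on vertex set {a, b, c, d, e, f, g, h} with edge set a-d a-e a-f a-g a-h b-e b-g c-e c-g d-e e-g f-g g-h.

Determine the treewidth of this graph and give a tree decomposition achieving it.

The largest bag has 3 vertices, giving width 2; this decomposition certifies tw(G) ≤ 2. On the other hand G contains the 3-clique {a, d, e}. A clique must lie in a single bag of any decomposition, so no decomposition can have width below 2. The upper and lower bounds meet at 2, so that is the treewidth.

Treewidth 2.
One optimal decomposition is:
Bags: B1 = {c, e, g}  B2 = {a, e, g}  B3 = {a, d, e}  B4 = {b, e, g}  B5 = {a, g, h}  B6 = {a, f, g}
Tree: B1–B2, B2–B3, B2–B4, B2–B5, B2–B6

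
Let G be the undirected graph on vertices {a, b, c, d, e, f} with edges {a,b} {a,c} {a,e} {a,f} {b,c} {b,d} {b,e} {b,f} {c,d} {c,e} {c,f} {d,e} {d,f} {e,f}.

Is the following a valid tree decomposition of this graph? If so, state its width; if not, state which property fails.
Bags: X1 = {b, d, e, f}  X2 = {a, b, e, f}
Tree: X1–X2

A tree decomposition must satisfy three properties: every vertex lies in some bag; for every edge, both endpoints lie together in some bag; and for every vertex, the bags containing it form a connected subtree. Here vertex c appears in no bag, so the decomposition is invalid.

No — vertex c appears in no bag.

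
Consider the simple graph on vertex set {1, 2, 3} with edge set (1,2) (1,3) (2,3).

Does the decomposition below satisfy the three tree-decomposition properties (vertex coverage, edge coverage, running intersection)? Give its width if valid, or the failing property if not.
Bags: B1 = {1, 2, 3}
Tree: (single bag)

Vertex coverage: the bags together contain {1, 2, 3}, the full vertex set. Edge coverage: each edge of G has both endpoints in at least one bag. Running intersection: for every vertex, the bags containing it form a connected subtree. All three properties hold, so this is a valid tree decomposition of width max|bag| − 1 = 2, and hence tw(G) ≤ 2.

Yes; width 2.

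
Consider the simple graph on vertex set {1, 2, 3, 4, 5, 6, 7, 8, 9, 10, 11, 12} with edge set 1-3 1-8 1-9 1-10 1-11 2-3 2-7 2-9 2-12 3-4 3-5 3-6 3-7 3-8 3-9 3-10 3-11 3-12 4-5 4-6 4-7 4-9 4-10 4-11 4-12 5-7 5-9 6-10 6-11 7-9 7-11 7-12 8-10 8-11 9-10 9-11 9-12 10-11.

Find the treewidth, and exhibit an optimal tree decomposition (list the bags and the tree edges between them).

Treewidth 4.
One optimal decomposition is:
Bags: B1 = {3, 4, 7, 9, 11}  B2 = {3, 4, 7, 9, 12}  B3 = {3, 4, 5, 7, 9}  B4 = {2, 3, 7, 9, 12}  B5 = {3, 4, 9, 10, 11}  B6 = {3, 4, 6, 10, 11}  B7 = {1, 3, 9, 10, 11}  B8 = {1, 3, 8, 10, 11}
Tree: B1–B2, B1–B3, B2–B4, B1–B5, B5–B6, B5–B7, B7–B8

Every bag has size at most 5, so the width is 5 − 1 = 4 and tw(G) ≤ 4. Conversely, {1, 3, 8, 10, 11} is a clique of size 5, and the vertices of any clique must share a bag in every tree decomposition; so some bag has ≥ 5 vertices and tw(G) ≥ 4. The upper and lower bounds meet at 4, so that is the treewidth.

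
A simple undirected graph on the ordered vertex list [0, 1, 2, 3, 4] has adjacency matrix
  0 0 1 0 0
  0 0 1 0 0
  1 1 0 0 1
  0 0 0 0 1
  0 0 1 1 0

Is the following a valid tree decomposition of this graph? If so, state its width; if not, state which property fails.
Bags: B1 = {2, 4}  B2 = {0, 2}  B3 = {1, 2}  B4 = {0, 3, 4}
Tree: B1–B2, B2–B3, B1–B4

A tree decomposition must satisfy three properties: every vertex lies in some bag; for every edge, both endpoints lie together in some bag; and for every vertex, the bags containing it form a connected subtree. Here bags containing vertex 0 are not connected in the tree, so the decomposition is invalid.

No — bags containing vertex 0 are not connected in the tree.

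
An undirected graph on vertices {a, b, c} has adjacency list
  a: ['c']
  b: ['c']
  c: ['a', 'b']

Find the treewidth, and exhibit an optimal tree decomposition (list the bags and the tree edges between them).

Treewidth 1.
Bags: B1 = {b, c}  B2 = {a, c}
Tree: B1–B2

The largest bag has 2 vertices, giving width 1; this decomposition certifies tw(G) ≤ 1. Since G has at least one edge (e.g. b–c), it is not an edgeless graph, so tw(G) ≥ 1. Therefore the treewidth is 1.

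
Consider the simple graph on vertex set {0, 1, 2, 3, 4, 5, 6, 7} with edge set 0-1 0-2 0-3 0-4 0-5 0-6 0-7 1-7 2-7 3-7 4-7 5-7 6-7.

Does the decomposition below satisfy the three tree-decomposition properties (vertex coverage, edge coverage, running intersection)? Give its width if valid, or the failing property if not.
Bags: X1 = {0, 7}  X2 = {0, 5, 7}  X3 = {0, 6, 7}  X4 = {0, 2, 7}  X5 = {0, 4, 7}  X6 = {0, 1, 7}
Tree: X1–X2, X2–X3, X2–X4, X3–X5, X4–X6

A tree decomposition must satisfy three properties: every vertex lies in some bag; for every edge, both endpoints lie together in some bag; and for every vertex, the bags containing it form a connected subtree. Here vertex 3 appears in no bag, so the decomposition is invalid.

No — vertex 3 appears in no bag.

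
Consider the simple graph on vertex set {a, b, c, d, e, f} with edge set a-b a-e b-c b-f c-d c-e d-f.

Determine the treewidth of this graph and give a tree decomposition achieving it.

Each bag holds 3 vertices, so the decomposition has width 2, which upper-bounds the treewidth. For the lower bound, G contains the cycle a–e–c–b–a, so G is not a forest; only forests have treewidth ≤ 1, hence tw(G) ≥ 2. Therefore the treewidth is 2.

Treewidth 2.
One optimal decomposition is:
Bags: B1 = {a, b, e}  B2 = {b, c, e}  B3 = {b, c, f}  B4 = {c, d, f}
Tree: B1–B2, B2–B3, B3–B4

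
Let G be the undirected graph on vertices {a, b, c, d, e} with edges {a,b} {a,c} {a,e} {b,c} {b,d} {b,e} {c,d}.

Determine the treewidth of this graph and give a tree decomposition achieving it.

Treewidth 2.
One such decomposition:
Bags: B1 = {a, b, e}  B2 = {a, b, c}  B3 = {b, c, d}
Tree: B1–B2, B2–B3

The largest bag has 3 vertices, giving width 2; this decomposition certifies tw(G) ≤ 2. On the other hand G contains the 3-clique {a, b, e}. A clique must lie in a single bag of any decomposition, so no decomposition can have width below 2. Combining the bounds, tw(G) = 2.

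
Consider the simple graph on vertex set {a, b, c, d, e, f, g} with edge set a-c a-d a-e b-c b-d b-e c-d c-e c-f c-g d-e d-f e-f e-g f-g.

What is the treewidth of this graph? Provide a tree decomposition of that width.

Each bag holds 4 vertices, so the decomposition has width 3, which upper-bounds the treewidth. For the lower bound, the 4 vertices {c, d, e, f} are pairwise adjacent, and any tree decomposition puts a clique entirely inside one bag — forcing width ≥ 3. Therefore the treewidth is 3.

Treewidth 3.
Bags: B1 = {b, c, d, e}  B2 = {c, d, e, f}  B3 = {c, e, f, g}  B4 = {a, c, d, e}
Tree: B1–B2, B2–B3, B2–B4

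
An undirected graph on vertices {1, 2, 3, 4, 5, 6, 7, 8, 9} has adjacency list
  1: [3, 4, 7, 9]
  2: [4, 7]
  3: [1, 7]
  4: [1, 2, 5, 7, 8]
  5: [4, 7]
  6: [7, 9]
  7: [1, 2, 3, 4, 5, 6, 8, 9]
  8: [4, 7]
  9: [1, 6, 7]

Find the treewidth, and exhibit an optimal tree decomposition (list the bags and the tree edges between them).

Each bag holds 3 vertices, so the decomposition has width 2, which upper-bounds the treewidth. For the lower bound, the 3 vertices {1, 7, 9} are pairwise adjacent, and any tree decomposition puts a clique entirely inside one bag — forcing width ≥ 2. The upper and lower bounds meet at 2, so that is the treewidth.

Treewidth 2.
One such decomposition:
Bags: B1 = {4, 7, 8}  B2 = {2, 4, 7}  B3 = {1, 4, 7}  B4 = {1, 3, 7}  B5 = {4, 5, 7}  B6 = {1, 7, 9}  B7 = {6, 7, 9}
Tree: B1–B2, B2–B3, B3–B4, B1–B5, B3–B6, B6–B7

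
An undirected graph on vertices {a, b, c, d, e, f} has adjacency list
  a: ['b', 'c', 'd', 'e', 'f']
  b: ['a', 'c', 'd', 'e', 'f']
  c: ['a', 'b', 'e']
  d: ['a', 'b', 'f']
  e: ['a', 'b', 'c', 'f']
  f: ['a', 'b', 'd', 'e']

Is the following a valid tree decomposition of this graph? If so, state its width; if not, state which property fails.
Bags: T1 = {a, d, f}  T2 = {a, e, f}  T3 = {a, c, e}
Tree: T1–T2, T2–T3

A tree decomposition must satisfy three properties: every vertex lies in some bag; for every edge, both endpoints lie together in some bag; and for every vertex, the bags containing it form a connected subtree. Here vertex b appears in no bag, so the decomposition is invalid.

No — vertex b appears in no bag.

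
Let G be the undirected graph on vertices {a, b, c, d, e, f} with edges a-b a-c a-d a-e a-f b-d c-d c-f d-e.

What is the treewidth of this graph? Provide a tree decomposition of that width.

Treewidth 2.
One such decomposition:
Bags: B1 = {a, c, d}  B2 = {a, d, e}  B3 = {a, c, f}  B4 = {a, b, d}
Tree: B1–B2, B1–B3, B1–B4

Every bag has size at most 3, so the width is 3 − 1 = 2 and tw(G) ≤ 2. On the other hand G contains the 3-clique {a, d, e}. A clique must lie in a single bag of any decomposition, so no decomposition can have width below 2. Hence tw(G) = 2 exactly.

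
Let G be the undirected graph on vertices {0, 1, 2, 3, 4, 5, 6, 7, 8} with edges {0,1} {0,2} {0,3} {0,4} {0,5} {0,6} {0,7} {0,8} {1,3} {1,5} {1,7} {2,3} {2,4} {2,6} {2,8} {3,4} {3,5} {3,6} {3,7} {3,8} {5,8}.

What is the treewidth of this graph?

3

A width-3 tree decomposition is:
Bags: B1 = {0, 3, 5, 8}  B2 = {0, 2, 3, 8}  B3 = {0, 2, 3, 6}  B4 = {0, 2, 3, 4}  B5 = {0, 1, 3, 5}  B6 = {0, 1, 3, 7}
Tree: B1–B2, B2–B3, B2–B4, B1–B5, B5–B6
Each bag holds 4 vertices, so the decomposition has width 3, which upper-bounds the treewidth. For the lower bound, the 4 vertices {0, 1, 3, 5} are pairwise adjacent, and any tree decomposition puts a clique entirely inside one bag — forcing width ≥ 3. Combining the bounds, tw(G) = 3.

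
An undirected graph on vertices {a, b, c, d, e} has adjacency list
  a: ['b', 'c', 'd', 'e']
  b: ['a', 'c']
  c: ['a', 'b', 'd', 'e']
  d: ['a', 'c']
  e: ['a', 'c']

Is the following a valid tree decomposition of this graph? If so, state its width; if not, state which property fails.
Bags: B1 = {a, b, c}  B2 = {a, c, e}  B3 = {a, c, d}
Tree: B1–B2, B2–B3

Vertex coverage: the bags together contain {a, b, c, d, e}, the full vertex set. Edge coverage: each edge of G has both endpoints in at least one bag. Running intersection: for every vertex, the bags containing it form a connected subtree. All three properties hold, so this is a valid tree decomposition of width max|bag| − 1 = 2, and hence tw(G) ≤ 2.

Yes; width 2.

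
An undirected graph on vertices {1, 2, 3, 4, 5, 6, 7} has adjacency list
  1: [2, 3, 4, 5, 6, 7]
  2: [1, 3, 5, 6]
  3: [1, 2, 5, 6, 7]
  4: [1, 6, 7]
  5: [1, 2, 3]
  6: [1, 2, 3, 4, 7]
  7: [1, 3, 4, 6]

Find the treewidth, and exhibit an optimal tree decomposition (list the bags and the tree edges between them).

Treewidth 3.
Bags: B1 = {1, 3, 6, 7}  B2 = {1, 4, 6, 7}  B3 = {1, 2, 3, 6}  B4 = {1, 2, 3, 5}
Tree: B1–B2, B1–B3, B3–B4

Every bag has size at most 4, so the width is 4 − 1 = 3 and tw(G) ≤ 3. On the other hand G contains the 4-clique {1, 2, 3, 5}. A clique must lie in a single bag of any decomposition, so no decomposition can have width below 3. The upper and lower bounds meet at 3, so that is the treewidth.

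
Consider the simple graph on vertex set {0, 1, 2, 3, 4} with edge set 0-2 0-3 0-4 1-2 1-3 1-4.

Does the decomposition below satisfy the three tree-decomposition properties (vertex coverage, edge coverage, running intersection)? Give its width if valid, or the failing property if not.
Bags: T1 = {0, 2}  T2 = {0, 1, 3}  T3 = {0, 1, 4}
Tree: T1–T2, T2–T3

No — edge (1,2) lies in no bag.

A tree decomposition must satisfy three properties: every vertex lies in some bag; for every edge, both endpoints lie together in some bag; and for every vertex, the bags containing it form a connected subtree. Here edge (1,2) lies in no bag, so the decomposition is invalid.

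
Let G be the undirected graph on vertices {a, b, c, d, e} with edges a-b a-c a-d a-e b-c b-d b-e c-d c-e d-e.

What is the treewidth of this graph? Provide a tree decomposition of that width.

With just one bag of size 5, the width is 5 − 1 = 4, so tw(G) ≤ 4. Conversely, {a, b, c, d, e} is a clique of size 5, and the vertices of any clique must share a bag in every tree decomposition; so some bag has ≥ 5 vertices and tw(G) ≥ 4. Combining the bounds, tw(G) = 4.

Treewidth 4.
One optimal decomposition is:
Bags: B1 = {a, b, c, d, e}
Tree: (single bag)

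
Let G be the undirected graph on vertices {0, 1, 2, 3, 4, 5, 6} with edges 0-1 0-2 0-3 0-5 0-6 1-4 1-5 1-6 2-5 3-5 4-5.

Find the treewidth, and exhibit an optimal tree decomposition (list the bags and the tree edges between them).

Every bag has size at most 3, so the width is 3 − 1 = 2 and tw(G) ≤ 2. On the other hand G contains the 3-clique {0, 1, 5}. A clique must lie in a single bag of any decomposition, so no decomposition can have width below 2. The upper and lower bounds meet at 2, so that is the treewidth.

Treewidth 2.
One such decomposition:
Bags: B1 = {0, 2, 5}  B2 = {0, 1, 5}  B3 = {1, 4, 5}  B4 = {0, 1, 6}  B5 = {0, 3, 5}
Tree: B1–B2, B2–B3, B2–B4, B1–B5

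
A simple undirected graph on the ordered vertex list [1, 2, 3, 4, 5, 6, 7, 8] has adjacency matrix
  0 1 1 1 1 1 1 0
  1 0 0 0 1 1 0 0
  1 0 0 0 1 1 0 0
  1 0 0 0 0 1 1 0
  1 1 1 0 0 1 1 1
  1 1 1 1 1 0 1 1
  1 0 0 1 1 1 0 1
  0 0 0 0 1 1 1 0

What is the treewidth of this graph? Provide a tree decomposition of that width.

Every bag has size at most 4, so the width is 4 − 1 = 3 and tw(G) ≤ 3. Conversely, {5, 6, 7, 8} is a clique of size 4, and the vertices of any clique must share a bag in every tree decomposition; so some bag has ≥ 4 vertices and tw(G) ≥ 3. The upper and lower bounds meet at 3, so that is the treewidth.

Treewidth 3.
One such decomposition:
Bags: B1 = {1, 5, 6, 7}  B2 = {1, 4, 6, 7}  B3 = {1, 3, 5, 6}  B4 = {5, 6, 7, 8}  B5 = {1, 2, 5, 6}
Tree: B1–B2, B1–B3, B1–B4, B1–B5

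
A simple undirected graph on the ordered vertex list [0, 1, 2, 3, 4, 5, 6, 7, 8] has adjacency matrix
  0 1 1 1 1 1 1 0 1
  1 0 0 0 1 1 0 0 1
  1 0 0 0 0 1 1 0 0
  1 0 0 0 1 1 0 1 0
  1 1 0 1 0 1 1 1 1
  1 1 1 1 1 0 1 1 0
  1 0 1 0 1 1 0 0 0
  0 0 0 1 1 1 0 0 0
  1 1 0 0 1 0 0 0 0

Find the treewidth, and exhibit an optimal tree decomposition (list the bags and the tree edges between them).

The largest bag has 4 vertices, giving width 3; this decomposition certifies tw(G) ≤ 3. Conversely, {0, 2, 5, 6} is a clique of size 4, and the vertices of any clique must share a bag in every tree decomposition; so some bag has ≥ 4 vertices and tw(G) ≥ 3. Combining the bounds, tw(G) = 3.

Treewidth 3.
Bags: B1 = {0, 3, 4, 5}  B2 = {0, 1, 4, 5}  B3 = {0, 4, 5, 6}  B4 = {0, 1, 4, 8}  B5 = {0, 2, 5, 6}  B6 = {3, 4, 5, 7}
Tree: B1–B2, B1–B3, B2–B4, B3–B5, B1–B6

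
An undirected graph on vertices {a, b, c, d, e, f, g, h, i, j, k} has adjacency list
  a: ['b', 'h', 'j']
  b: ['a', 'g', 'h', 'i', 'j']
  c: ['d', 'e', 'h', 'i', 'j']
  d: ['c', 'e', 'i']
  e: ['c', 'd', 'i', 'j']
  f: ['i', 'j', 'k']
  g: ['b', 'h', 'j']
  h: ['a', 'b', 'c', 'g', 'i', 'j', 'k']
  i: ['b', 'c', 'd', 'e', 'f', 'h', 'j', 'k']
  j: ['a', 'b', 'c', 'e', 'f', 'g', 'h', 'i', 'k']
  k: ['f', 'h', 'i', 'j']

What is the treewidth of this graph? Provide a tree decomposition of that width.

Every bag has size at most 4, so the width is 4 − 1 = 3 and tw(G) ≤ 3. Conversely, {c, d, e, i} is a clique of size 4, and the vertices of any clique must share a bag in every tree decomposition; so some bag has ≥ 4 vertices and tw(G) ≥ 3. The upper and lower bounds meet at 3, so that is the treewidth.

Treewidth 3.
One optimal decomposition is:
Bags: B1 = {h, i, j, k}  B2 = {c, h, i, j}  B3 = {b, h, i, j}  B4 = {f, i, j, k}  B5 = {a, b, h, j}  B6 = {c, e, i, j}  B7 = {b, g, h, j}  B8 = {c, d, e, i}
Tree: B1–B2, B2–B3, B1–B4, B3–B5, B2–B6, B5–B7, B6–B8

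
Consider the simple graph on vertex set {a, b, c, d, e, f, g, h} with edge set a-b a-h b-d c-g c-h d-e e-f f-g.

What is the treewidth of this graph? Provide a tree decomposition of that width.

Treewidth 2.
One such decomposition:
Bags: B1 = {e, f, g}  B2 = {c, e, g}  B3 = {c, e, h}  B4 = {a, e, h}  B5 = {a, b, e}  B6 = {b, d, e}
Tree: B1–B2, B2–B3, B3–B4, B4–B5, B5–B6

Each bag holds 3 vertices, so the decomposition has width 2, which upper-bounds the treewidth. The edges e–f–g–c–h–a–b–d–e form a cycle, so G is not a tree and its treewidth is at least 2. The upper and lower bounds meet at 2, so that is the treewidth.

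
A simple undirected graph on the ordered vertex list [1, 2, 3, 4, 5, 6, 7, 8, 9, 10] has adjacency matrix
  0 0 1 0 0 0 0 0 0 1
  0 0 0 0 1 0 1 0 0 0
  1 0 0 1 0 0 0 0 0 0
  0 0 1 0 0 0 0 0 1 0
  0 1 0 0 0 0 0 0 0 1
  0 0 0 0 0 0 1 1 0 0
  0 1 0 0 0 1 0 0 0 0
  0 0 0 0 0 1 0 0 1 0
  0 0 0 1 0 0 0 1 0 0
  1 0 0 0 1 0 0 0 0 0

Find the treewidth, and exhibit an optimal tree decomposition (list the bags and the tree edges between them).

Treewidth 2.
One such decomposition:
Bags: B1 = {2, 5, 10}  B2 = {1, 2, 10}  B3 = {1, 2, 3}  B4 = {2, 3, 4}  B5 = {2, 4, 9}  B6 = {2, 8, 9}  B7 = {2, 6, 8}  B8 = {2, 6, 7}
Tree: B1–B2, B2–B3, B3–B4, B4–B5, B5–B6, B6–B7, B7–B8

The largest bag has 3 vertices, giving width 2; this decomposition certifies tw(G) ≤ 2. For the lower bound, G contains the cycle 2–5–10–1–3–4–9–8–6–7–2, so G is not a forest; only forests have treewidth ≤ 1, hence tw(G) ≥ 2. Combining the bounds, tw(G) = 2.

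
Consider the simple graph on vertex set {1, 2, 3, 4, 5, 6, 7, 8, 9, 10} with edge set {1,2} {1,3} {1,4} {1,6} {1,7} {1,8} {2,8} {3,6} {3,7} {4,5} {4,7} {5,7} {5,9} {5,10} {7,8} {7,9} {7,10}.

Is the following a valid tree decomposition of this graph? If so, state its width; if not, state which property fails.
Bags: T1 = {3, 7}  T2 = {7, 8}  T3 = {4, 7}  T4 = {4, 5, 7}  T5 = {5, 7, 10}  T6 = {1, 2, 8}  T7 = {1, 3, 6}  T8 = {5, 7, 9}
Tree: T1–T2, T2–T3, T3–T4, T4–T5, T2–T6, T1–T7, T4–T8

A tree decomposition must satisfy three properties: every vertex lies in some bag; for every edge, both endpoints lie together in some bag; and for every vertex, the bags containing it form a connected subtree. Here edge (1,7) lies in no bag, so the decomposition is invalid.

No — edge (1,7) lies in no bag.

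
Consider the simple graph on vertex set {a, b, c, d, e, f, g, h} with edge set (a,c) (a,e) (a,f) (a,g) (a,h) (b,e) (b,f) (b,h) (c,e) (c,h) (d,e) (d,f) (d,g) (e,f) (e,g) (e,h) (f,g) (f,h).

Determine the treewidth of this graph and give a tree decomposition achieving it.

Treewidth 3.
Bags: B1 = {a, c, e, h}  B2 = {a, e, f, h}  B3 = {a, e, f, g}  B4 = {b, e, f, h}  B5 = {d, e, f, g}
Tree: B1–B2, B2–B3, B2–B4, B3–B5

Every bag has size at most 4, so the width is 4 − 1 = 3 and tw(G) ≤ 3. On the other hand G contains the 4-clique {a, c, e, h}. A clique must lie in a single bag of any decomposition, so no decomposition can have width below 3. Therefore the treewidth is 3.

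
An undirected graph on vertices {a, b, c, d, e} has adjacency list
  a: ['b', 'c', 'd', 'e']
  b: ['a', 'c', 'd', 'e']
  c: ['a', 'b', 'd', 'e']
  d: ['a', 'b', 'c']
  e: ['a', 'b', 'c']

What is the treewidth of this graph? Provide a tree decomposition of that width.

Every bag has size at most 4, so the width is 4 − 1 = 3 and tw(G) ≤ 3. On the other hand G contains the 4-clique {a, b, c, d}. A clique must lie in a single bag of any decomposition, so no decomposition can have width below 3. Combining the bounds, tw(G) = 3.

Treewidth 3.
One optimal decomposition is:
Bags: B1 = {a, b, c, e}  B2 = {a, b, c, d}
Tree: B1–B2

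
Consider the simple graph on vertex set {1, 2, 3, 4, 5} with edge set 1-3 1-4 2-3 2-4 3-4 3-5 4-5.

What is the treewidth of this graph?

2

A width-2 tree decomposition is:
Bags: B1 = {1, 3, 4}  B2 = {3, 4, 5}  B3 = {2, 3, 4}
Tree: B1–B2, B1–B3
Every bag has size at most 3, so the width is 3 − 1 = 2 and tw(G) ≤ 2. For the lower bound, the 3 vertices {1, 3, 4} are pairwise adjacent, and any tree decomposition puts a clique entirely inside one bag — forcing width ≥ 2. Combining the bounds, tw(G) = 2.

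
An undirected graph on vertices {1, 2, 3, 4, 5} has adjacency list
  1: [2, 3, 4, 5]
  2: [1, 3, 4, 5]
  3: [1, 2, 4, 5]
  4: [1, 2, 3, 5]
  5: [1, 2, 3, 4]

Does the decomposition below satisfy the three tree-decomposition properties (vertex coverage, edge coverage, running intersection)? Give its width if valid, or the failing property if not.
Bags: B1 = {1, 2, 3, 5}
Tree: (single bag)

A tree decomposition must satisfy three properties: every vertex lies in some bag; for every edge, both endpoints lie together in some bag; and for every vertex, the bags containing it form a connected subtree. Here vertex 4 appears in no bag, so the decomposition is invalid.

No — vertex 4 appears in no bag.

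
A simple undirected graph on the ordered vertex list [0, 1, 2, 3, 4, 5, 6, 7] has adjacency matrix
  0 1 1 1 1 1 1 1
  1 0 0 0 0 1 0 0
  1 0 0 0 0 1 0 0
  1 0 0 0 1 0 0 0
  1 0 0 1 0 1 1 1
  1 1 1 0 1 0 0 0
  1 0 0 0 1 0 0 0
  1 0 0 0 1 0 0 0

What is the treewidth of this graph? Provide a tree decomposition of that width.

Every bag has size at most 3, so the width is 3 − 1 = 2 and tw(G) ≤ 2. For the lower bound, the 3 vertices {0, 1, 5} are pairwise adjacent, and any tree decomposition puts a clique entirely inside one bag — forcing width ≥ 2. The upper and lower bounds meet at 2, so that is the treewidth.

Treewidth 2.
One optimal decomposition is:
Bags: B1 = {0, 4, 5}  B2 = {0, 4, 7}  B3 = {0, 2, 5}  B4 = {0, 1, 5}  B5 = {0, 4, 6}  B6 = {0, 3, 4}
Tree: B1–B2, B1–B3, B1–B4, B2–B5, B2–B6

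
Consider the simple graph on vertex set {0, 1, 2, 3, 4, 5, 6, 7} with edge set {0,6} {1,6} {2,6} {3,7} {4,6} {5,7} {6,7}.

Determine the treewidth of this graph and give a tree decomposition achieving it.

Treewidth 1.
One such decomposition:
Bags: B1 = {0, 6}  B2 = {1, 6}  B3 = {6, 7}  B4 = {4, 6}  B5 = {3, 7}  B6 = {2, 6}  B7 = {5, 7}
Tree: B1–B2, B1–B3, B2–B4, B3–B5, B1–B6, B5–B7

Each bag holds 2 vertices, so the decomposition has width 1, which upper-bounds the treewidth. G has an edge, so its treewidth is at least 1. Combining the bounds, tw(G) = 1.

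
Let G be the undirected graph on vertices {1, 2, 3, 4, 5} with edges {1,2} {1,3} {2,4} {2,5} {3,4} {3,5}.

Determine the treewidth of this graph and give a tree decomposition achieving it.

Every bag has size at most 3, so the width is 3 − 1 = 2 and tw(G) ≤ 2. For the lower bound, G contains the cycle 2–1–3–4–2, so G is not a forest; only forests have treewidth ≤ 1, hence tw(G) ≥ 2. The upper and lower bounds meet at 2, so that is the treewidth.

Treewidth 2.
One such decomposition:
Bags: B1 = {1, 2, 3}  B2 = {2, 3, 4}  B3 = {2, 3, 5}
Tree: B1–B2, B2–B3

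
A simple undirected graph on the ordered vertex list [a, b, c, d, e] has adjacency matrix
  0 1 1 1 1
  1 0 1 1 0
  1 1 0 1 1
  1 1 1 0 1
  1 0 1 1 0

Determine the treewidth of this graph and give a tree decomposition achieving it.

Treewidth 3.
Bags: B1 = {a, b, c, d}  B2 = {a, c, d, e}
Tree: B1–B2

Each bag holds 4 vertices, so the decomposition has width 3, which upper-bounds the treewidth. Conversely, {a, c, d, e} is a clique of size 4, and the vertices of any clique must share a bag in every tree decomposition; so some bag has ≥ 4 vertices and tw(G) ≥ 3. Combining the bounds, tw(G) = 3.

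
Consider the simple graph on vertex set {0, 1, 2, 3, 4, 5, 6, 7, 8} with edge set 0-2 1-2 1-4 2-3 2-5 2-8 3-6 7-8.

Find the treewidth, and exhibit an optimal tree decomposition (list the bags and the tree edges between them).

Each bag holds 2 vertices, so the decomposition has width 1, which upper-bounds the treewidth. Any graph with an edge has treewidth ≥ 1, and G has the edge 2–0. Combining the bounds, tw(G) = 1.

Treewidth 1.
One optimal decomposition is:
Bags: B1 = {0, 2}  B2 = {2, 8}  B3 = {2, 3}  B4 = {7, 8}  B5 = {3, 6}  B6 = {2, 5}  B7 = {1, 2}  B8 = {1, 4}
Tree: B1–B2, B2–B3, B2–B4, B3–B5, B3–B6, B2–B7, B7–B8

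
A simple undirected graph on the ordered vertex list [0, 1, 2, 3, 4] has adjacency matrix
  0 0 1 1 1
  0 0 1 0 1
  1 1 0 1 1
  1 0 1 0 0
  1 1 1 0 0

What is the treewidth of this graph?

A width-2 tree decomposition is:
Bags: B1 = {1, 2, 4}  B2 = {0, 2, 4}  B3 = {0, 2, 3}
Tree: B1–B2, B2–B3
Each bag holds 3 vertices, so the decomposition has width 2, which upper-bounds the treewidth. For the lower bound, the 3 vertices {0, 2, 3} are pairwise adjacent, and any tree decomposition puts a clique entirely inside one bag — forcing width ≥ 2. Hence tw(G) = 2 exactly.

2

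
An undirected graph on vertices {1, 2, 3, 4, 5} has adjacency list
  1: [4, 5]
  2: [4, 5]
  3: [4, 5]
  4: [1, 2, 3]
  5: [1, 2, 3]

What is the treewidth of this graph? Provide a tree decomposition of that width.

Every bag has size at most 3, so the width is 3 − 1 = 2 and tw(G) ≤ 2. Since 1–4–3–5–1 is a cycle in G, G is not acyclic. Forests are exactly the graphs of treewidth ≤ 1, so tw(G) ≥ 2. Combining the bounds, tw(G) = 2.

Treewidth 2.
One optimal decomposition is:
Bags: B1 = {1, 4, 5}  B2 = {3, 4, 5}  B3 = {2, 4, 5}
Tree: B1–B2, B2–B3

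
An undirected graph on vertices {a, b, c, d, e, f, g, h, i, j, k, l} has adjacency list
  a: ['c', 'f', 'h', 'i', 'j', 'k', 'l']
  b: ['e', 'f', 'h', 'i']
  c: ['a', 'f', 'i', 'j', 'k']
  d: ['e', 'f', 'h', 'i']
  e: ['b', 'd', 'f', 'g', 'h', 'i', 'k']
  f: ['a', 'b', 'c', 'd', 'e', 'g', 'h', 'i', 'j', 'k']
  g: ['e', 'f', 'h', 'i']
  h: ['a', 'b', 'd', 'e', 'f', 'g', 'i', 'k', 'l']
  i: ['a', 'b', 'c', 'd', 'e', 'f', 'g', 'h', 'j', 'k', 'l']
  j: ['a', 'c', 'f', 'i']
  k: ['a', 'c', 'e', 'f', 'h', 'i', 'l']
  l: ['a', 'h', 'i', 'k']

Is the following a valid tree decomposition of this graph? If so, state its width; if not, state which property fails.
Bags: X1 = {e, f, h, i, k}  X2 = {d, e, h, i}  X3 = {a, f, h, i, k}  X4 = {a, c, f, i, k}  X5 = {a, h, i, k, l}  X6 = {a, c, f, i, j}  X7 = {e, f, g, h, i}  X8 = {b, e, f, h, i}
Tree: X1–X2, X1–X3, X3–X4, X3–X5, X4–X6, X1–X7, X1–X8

A tree decomposition must satisfy three properties: every vertex lies in some bag; for every edge, both endpoints lie together in some bag; and for every vertex, the bags containing it form a connected subtree. Here edge (f,d) lies in no bag, so the decomposition is invalid.

No — edge (f,d) lies in no bag.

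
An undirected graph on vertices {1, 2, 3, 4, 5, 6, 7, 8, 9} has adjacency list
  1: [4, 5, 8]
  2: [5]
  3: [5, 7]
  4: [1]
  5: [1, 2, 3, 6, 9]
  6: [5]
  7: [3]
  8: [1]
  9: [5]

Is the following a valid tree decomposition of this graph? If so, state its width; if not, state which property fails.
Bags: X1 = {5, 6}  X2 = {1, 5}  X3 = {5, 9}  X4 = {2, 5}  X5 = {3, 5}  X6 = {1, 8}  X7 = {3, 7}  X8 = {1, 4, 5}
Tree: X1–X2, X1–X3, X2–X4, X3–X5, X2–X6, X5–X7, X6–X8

A tree decomposition must satisfy three properties: every vertex lies in some bag; for every edge, both endpoints lie together in some bag; and for every vertex, the bags containing it form a connected subtree. Here bags containing vertex 5 are not connected in the tree, so the decomposition is invalid.

No — bags containing vertex 5 are not connected in the tree.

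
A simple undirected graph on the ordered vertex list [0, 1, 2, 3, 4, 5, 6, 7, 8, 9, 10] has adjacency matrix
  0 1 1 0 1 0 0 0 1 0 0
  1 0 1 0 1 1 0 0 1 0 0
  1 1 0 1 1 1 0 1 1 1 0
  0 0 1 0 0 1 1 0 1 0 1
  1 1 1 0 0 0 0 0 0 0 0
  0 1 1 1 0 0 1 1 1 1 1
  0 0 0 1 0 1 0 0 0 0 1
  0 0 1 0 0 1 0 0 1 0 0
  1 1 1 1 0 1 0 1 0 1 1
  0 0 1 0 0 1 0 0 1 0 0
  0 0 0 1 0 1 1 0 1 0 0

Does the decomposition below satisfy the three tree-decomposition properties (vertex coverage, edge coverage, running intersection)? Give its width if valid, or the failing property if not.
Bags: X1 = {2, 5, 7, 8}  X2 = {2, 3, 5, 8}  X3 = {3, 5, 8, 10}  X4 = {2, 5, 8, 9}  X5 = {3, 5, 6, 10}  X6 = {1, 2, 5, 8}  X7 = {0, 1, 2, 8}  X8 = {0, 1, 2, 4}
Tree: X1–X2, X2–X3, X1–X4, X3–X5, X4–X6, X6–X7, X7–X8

Every vertex of G appears in some bag (union = {0, 1, 2, 3, 4, 5, 6, 7, 8, 9, 10}); every edge is covered by a bag; and for each vertex v the set of bags containing v is connected in the bag tree. The decomposition is therefore valid. The largest bag has 4 vertices, so the width is 3.

Yes; width 3.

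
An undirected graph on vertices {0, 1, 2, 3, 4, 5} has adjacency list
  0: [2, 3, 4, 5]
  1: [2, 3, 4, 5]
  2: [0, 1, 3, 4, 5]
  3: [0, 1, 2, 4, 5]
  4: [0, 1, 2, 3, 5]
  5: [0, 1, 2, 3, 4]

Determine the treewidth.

A width-4 tree decomposition is:
Bags: B1 = {1, 2, 3, 4, 5}  B2 = {0, 2, 3, 4, 5}
Tree: B1–B2
Each bag holds 5 vertices, so the decomposition has width 4, which upper-bounds the treewidth. For the lower bound, the 5 vertices {0, 2, 3, 4, 5} are pairwise adjacent, and any tree decomposition puts a clique entirely inside one bag — forcing width ≥ 4. Combining the bounds, tw(G) = 4.

4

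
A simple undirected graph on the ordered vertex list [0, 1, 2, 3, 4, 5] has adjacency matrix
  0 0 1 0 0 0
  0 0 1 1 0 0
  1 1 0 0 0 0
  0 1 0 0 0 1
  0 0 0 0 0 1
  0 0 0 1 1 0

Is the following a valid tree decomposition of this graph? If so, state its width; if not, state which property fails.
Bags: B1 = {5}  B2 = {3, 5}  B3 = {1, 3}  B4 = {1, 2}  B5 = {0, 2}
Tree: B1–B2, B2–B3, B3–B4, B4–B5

A tree decomposition must satisfy three properties: every vertex lies in some bag; for every edge, both endpoints lie together in some bag; and for every vertex, the bags containing it form a connected subtree. Here vertex 4 appears in no bag, so the decomposition is invalid.

No — vertex 4 appears in no bag.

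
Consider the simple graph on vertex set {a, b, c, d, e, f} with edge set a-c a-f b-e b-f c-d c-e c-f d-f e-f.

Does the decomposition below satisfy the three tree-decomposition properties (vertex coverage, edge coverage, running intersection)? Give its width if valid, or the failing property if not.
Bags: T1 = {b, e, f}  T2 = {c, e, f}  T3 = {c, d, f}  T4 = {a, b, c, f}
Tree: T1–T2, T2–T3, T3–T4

No — bags containing vertex b are not connected in the tree.

A tree decomposition must satisfy three properties: every vertex lies in some bag; for every edge, both endpoints lie together in some bag; and for every vertex, the bags containing it form a connected subtree. Here bags containing vertex b are not connected in the tree, so the decomposition is invalid.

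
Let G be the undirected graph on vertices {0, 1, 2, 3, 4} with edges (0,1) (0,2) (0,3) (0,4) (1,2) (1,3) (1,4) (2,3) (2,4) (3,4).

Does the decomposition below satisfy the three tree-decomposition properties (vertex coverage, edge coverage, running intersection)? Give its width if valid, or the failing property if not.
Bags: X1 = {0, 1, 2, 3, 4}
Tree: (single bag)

Yes; width 4.

Checking the three conditions: (i) the bags cover all of {0, 1, 2, 3, 4}; (ii) for each edge, some bag contains both endpoints; (iii) the bags containing any fixed vertex form a subtree. All hold, so the decomposition is valid with width 5 − 1 = 4.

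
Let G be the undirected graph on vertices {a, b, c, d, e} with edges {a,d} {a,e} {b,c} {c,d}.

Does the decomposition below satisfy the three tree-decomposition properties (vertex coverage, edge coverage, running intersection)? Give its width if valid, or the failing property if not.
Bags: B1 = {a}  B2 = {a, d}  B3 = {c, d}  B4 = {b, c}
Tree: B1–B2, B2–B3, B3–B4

A tree decomposition must satisfy three properties: every vertex lies in some bag; for every edge, both endpoints lie together in some bag; and for every vertex, the bags containing it form a connected subtree. Here vertex e appears in no bag, so the decomposition is invalid.

No — vertex e appears in no bag.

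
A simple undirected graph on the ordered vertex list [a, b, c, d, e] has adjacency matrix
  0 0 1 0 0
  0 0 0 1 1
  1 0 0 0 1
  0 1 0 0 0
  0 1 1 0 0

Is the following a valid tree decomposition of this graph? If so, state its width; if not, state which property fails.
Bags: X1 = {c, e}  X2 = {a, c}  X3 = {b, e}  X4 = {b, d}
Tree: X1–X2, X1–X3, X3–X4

Vertex coverage: the bags together contain {a, b, c, d, e}, the full vertex set. Edge coverage: each edge of G has both endpoints in at least one bag. Running intersection: for every vertex, the bags containing it form a connected subtree. All three properties hold, so this is a valid tree decomposition of width max|bag| − 1 = 1, and hence tw(G) ≤ 1.

Yes; width 1.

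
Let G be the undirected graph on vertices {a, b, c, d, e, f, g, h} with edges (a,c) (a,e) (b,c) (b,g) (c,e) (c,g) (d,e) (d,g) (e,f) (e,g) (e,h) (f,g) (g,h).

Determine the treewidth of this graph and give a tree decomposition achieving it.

Treewidth 2.
One optimal decomposition is:
Bags: B1 = {d, e, g}  B2 = {c, e, g}  B3 = {a, c, e}  B4 = {b, c, g}  B5 = {e, g, h}  B6 = {e, f, g}
Tree: B1–B2, B2–B3, B2–B4, B2–B5, B2–B6

Every bag has size at most 3, so the width is 3 − 1 = 2 and tw(G) ≤ 2. On the other hand G contains the 3-clique {d, e, g}. A clique must lie in a single bag of any decomposition, so no decomposition can have width below 2. Hence tw(G) = 2 exactly.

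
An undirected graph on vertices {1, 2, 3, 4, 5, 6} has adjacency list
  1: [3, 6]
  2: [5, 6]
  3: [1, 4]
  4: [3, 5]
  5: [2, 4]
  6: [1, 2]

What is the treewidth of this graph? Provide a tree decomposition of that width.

Each bag holds 3 vertices, so the decomposition has width 2, which upper-bounds the treewidth. The edges 4–3–1–6–2–5–4 form a cycle, so G is not a tree and its treewidth is at least 2. Therefore the treewidth is 2.

Treewidth 2.
Bags: B1 = {1, 3, 4}  B2 = {1, 4, 6}  B3 = {2, 4, 6}  B4 = {2, 4, 5}
Tree: B1–B2, B2–B3, B3–B4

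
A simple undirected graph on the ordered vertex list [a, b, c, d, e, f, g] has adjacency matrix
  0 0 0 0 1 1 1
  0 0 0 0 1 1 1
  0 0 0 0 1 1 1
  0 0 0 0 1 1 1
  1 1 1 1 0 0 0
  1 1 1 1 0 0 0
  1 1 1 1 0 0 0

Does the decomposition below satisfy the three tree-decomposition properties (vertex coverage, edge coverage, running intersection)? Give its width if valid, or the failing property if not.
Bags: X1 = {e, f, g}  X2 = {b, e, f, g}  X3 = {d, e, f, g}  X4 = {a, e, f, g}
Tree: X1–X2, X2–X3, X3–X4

A tree decomposition must satisfy three properties: every vertex lies in some bag; for every edge, both endpoints lie together in some bag; and for every vertex, the bags containing it form a connected subtree. Here vertex c appears in no bag, so the decomposition is invalid.

No — vertex c appears in no bag.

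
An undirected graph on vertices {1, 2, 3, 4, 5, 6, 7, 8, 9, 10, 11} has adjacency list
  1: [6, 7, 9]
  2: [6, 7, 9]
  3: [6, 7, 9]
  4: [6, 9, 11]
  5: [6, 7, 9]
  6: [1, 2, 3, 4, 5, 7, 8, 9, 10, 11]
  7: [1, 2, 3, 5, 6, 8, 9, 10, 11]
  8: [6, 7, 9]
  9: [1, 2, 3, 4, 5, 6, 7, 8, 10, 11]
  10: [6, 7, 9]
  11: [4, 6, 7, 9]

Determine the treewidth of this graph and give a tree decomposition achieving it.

Treewidth 3.
One such decomposition:
Bags: B1 = {6, 7, 9, 11}  B2 = {1, 6, 7, 9}  B3 = {4, 6, 9, 11}  B4 = {6, 7, 9, 10}  B5 = {2, 6, 7, 9}  B6 = {6, 7, 8, 9}  B7 = {5, 6, 7, 9}  B8 = {3, 6, 7, 9}
Tree: B1–B2, B1–B3, B1–B4, B1–B5, B1–B6, B1–B7, B4–B8

Every bag has size at most 4, so the width is 4 − 1 = 3 and tw(G) ≤ 3. Conversely, {4, 6, 9, 11} is a clique of size 4, and the vertices of any clique must share a bag in every tree decomposition; so some bag has ≥ 4 vertices and tw(G) ≥ 3. Hence tw(G) = 3 exactly.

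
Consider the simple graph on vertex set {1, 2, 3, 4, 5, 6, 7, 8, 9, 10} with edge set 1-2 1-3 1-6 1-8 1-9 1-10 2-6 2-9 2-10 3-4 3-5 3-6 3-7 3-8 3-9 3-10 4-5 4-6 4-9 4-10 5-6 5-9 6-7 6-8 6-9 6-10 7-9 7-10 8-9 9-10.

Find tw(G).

A width-4 tree decomposition is:
Bags: B1 = {3, 4, 6, 9, 10}  B2 = {1, 3, 6, 9, 10}  B3 = {3, 4, 5, 6, 9}  B4 = {1, 2, 6, 9, 10}  B5 = {1, 3, 6, 8, 9}  B6 = {3, 6, 7, 9, 10}
Tree: B1–B2, B1–B3, B2–B4, B2–B5, B2–B6
Each bag holds 5 vertices, so the decomposition has width 4, which upper-bounds the treewidth. Conversely, {1, 2, 6, 9, 10} is a clique of size 5, and the vertices of any clique must share a bag in every tree decomposition; so some bag has ≥ 5 vertices and tw(G) ≥ 4. The upper and lower bounds meet at 4, so that is the treewidth.

4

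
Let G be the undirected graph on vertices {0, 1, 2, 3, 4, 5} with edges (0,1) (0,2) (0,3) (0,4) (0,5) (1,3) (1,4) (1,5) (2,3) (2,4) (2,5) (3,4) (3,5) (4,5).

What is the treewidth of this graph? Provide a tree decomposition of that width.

Treewidth 4.
One such decomposition:
Bags: B1 = {0, 1, 3, 4, 5}  B2 = {0, 2, 3, 4, 5}
Tree: B1–B2

The largest bag has 5 vertices, giving width 4; this decomposition certifies tw(G) ≤ 4. On the other hand G contains the 5-clique {0, 1, 3, 4, 5}. A clique must lie in a single bag of any decomposition, so no decomposition can have width below 4. The upper and lower bounds meet at 4, so that is the treewidth.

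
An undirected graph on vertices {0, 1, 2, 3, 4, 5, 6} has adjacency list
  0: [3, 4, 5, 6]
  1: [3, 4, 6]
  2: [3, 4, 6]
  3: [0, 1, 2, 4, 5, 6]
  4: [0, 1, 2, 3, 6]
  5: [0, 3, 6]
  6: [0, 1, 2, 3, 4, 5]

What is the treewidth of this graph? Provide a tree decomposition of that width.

Every bag has size at most 4, so the width is 4 − 1 = 3 and tw(G) ≤ 3. On the other hand G contains the 4-clique {0, 3, 4, 6}. A clique must lie in a single bag of any decomposition, so no decomposition can have width below 3. The upper and lower bounds meet at 3, so that is the treewidth.

Treewidth 3.
One such decomposition:
Bags: B1 = {1, 3, 4, 6}  B2 = {0, 3, 4, 6}  B3 = {2, 3, 4, 6}  B4 = {0, 3, 5, 6}
Tree: B1–B2, B2–B3, B2–B4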